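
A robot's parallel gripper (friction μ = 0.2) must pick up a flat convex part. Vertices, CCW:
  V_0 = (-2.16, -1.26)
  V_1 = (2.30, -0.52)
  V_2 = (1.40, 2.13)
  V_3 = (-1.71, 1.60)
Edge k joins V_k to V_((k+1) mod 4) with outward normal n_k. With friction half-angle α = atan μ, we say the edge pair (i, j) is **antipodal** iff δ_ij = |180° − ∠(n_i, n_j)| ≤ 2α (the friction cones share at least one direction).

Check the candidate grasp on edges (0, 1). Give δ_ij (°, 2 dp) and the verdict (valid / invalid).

δ = 80.66°, invalid

α = atan 0.2 = 11.31°;  2α = 22.62°
edge 0: e_0 = (+4.46, +0.74);  n_0 = (+0.1637, -0.9865)
edge 1: e_1 = (-0.90, +2.65);  n_1 = (+0.9469, +0.3216)
∠(n_0, n_1) = 99.34°
δ = |180° − 99.34°| = 80.66°
80.66° > 2α = 22.62°  →  invalid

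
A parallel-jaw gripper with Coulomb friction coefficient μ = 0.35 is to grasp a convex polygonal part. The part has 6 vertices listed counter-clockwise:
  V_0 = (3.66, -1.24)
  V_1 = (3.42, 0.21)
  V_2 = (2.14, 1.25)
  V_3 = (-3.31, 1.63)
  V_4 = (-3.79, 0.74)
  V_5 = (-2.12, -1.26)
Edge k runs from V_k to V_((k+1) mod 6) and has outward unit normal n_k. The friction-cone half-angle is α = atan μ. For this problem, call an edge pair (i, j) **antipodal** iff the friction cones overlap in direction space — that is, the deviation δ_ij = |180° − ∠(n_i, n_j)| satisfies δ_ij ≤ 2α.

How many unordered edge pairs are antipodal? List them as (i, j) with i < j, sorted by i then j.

count = 4; pairs: (0,3), (0,4), (1,4), (2,5)

α = atan 0.35 = 19.29°;  2α = 38.58°
n_0 = (+0.9866, +0.1633)
n_1 = (+0.6306, +0.7761)
n_2 = (+0.0696, +0.9976)
n_3 = (-0.8802, +0.4747)
n_4 = (-0.7676, -0.6409)
n_5 = (+0.0035, -1.0000)
  (0,1): δ = 138.49°  ·
  (0,2): δ = 103.39°  ·
  (0,3): δ = 37.74°  ✓
  (0,4): δ = 30.46°  ✓
  (0,5): δ = 80.80°  ·
  (1,2): δ = 144.89°  ·
  (1,3): δ = 79.25°  ·
  (1,4): δ = 11.04°  ✓
  (1,5): δ = 39.29°  ·
  (2,3): δ = 114.35°  ·
  (2,4): δ = 46.15°  ·
  (2,5): δ = 4.19°  ✓
  (3,4): δ = 111.80°  ·
  (3,5): δ = 61.46°  ·
  (4,5): δ = 129.66°  ·
antipodal pairs: 4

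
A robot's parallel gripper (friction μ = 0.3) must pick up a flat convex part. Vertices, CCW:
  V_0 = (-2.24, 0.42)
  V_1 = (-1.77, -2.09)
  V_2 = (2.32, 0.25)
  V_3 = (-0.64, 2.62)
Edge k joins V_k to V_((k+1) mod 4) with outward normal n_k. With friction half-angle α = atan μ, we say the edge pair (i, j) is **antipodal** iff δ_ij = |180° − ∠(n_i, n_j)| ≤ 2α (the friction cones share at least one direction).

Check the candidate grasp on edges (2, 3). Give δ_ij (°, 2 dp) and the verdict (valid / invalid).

α = atan 0.3 = 16.70°;  2α = 33.40°
edge 2: e_2 = (-2.96, +2.37);  n_2 = (+0.6250, +0.7806)
edge 3: e_3 = (-1.60, -2.20);  n_3 = (-0.8087, +0.5882)
∠(n_2, n_3) = 92.66°
δ = |180° − 92.66°| = 87.34°
87.34° > 2α = 33.40°  →  invalid

δ = 87.34°, invalid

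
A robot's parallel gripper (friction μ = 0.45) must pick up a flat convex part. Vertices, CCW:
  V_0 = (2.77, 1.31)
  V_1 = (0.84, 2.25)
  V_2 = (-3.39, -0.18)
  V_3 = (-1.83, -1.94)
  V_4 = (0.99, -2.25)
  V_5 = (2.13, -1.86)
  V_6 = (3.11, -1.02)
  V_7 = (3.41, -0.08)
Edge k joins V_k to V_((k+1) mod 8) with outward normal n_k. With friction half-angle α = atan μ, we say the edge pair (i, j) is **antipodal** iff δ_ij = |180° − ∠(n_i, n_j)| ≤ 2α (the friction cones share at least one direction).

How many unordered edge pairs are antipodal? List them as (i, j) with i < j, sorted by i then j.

count = 8; pairs: (0,2), (0,3), (0,4), (1,3), (1,4), (1,5), (1,6), (2,7)

α = atan 0.45 = 24.23°;  2α = 48.46°
n_0 = (+0.4379, +0.8990)
n_1 = (-0.4981, +0.8671)
n_2 = (-0.7483, -0.6633)
n_3 = (-0.1093, -0.9940)
n_4 = (+0.3237, -0.9462)
n_5 = (+0.6508, -0.7593)
n_6 = (+0.9527, -0.3040)
n_7 = (+0.9083, +0.4182)
  (0,1): δ = 124.16°  ·
  (0,2): δ = 22.48°  ✓
  (0,3): δ = 19.69°  ✓
  (0,4): δ = 44.85°  ✓
  (0,5): δ = 66.57°  ·
  (0,6): δ = 98.27°  ·
  (0,7): δ = 140.69°  ·
  (1,2): δ = 78.32°  ·
  (1,3): δ = 36.15°  ✓
  (1,4): δ = 10.99°  ✓
  (1,5): δ = 10.73°  ✓
  (1,6): δ = 42.42°  ✓
  (1,7): δ = 84.85°  ·
  (2,3): δ = 137.83°  ·
  (2,4): δ = 112.67°  ·
  (2,5): δ = 90.95°  ·
  (2,6): δ = 59.25°  ·
  (2,7): δ = 16.83°  ✓
  (3,4): δ = 154.84°  ·
  (3,5): δ = 133.13°  ·
  (3,6): δ = 101.43°  ·
  (3,7): δ = 59.00°  ·
  (4,5): δ = 158.28°  ·
  (4,6): δ = 126.59°  ·
  (4,7): δ = 84.16°  ·
  (5,6): δ = 148.30°  ·
  (5,7): δ = 105.88°  ·
  (6,7): δ = 137.58°  ·
antipodal pairs: 8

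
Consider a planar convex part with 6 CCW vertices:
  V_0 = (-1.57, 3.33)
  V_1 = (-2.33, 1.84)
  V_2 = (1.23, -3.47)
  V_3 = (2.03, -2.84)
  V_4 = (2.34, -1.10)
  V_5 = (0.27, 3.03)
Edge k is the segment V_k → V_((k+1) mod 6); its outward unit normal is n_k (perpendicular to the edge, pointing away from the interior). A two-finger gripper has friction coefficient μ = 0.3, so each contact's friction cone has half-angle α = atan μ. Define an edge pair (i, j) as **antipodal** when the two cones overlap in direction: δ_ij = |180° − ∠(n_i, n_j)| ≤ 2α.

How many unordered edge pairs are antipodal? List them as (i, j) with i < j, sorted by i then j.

count = 3; pairs: (0,2), (0,3), (1,4)

α = atan 0.3 = 16.70°;  2α = 33.40°
n_0 = (-0.8908, +0.4544)
n_1 = (-0.8306, -0.5569)
n_2 = (+0.6187, -0.7856)
n_3 = (+0.9845, -0.1754)
n_4 = (+0.8940, +0.4481)
n_5 = (+0.1609, +0.9870)
  (0,1): δ = 119.14°  ·
  (0,2): δ = 24.75°  ✓
  (0,3): δ = 16.92°  ✓
  (0,4): δ = 53.65°  ·
  (0,5): δ = 107.76°  ·
  (1,2): δ = 85.62°  ·
  (1,3): δ = 43.94°  ·
  (1,4): δ = 7.22°  ✓
  (1,5): δ = 46.90°  ·
  (2,3): δ = 138.32°  ·
  (2,4): δ = 101.60°  ·
  (2,5): δ = 47.48°  ·
  (3,4): δ = 143.28°  ·
  (3,5): δ = 89.16°  ·
  (4,5): δ = 125.88°  ·
antipodal pairs: 3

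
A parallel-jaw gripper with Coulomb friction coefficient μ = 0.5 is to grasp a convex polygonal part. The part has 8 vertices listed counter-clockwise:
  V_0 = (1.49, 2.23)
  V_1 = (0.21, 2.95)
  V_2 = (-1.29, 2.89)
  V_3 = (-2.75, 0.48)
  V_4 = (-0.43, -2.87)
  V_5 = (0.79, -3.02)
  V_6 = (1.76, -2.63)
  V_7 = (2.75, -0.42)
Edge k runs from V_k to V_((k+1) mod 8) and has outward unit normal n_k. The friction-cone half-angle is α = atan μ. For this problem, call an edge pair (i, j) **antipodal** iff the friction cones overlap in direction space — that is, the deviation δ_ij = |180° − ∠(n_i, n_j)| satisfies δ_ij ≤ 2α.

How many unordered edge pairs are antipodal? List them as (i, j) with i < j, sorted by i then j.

α = atan 0.5 = 26.57°;  2α = 53.13°
n_0 = (+0.4903, +0.8716)
n_1 = (-0.0400, +0.9992)
n_2 = (-0.8553, +0.5181)
n_3 = (-0.8221, -0.5693)
n_4 = (-0.1220, -0.9925)
n_5 = (+0.3730, -0.9278)
n_6 = (+0.9126, -0.4088)
n_7 = (+0.9031, +0.4294)
  (0,1): δ = 148.35°  ·
  (0,2): δ = 91.85°  ·
  (0,3): δ = 25.94°  ✓
  (0,4): δ = 22.35°  ✓
  (0,5): δ = 51.26°  ✓
  (0,6): δ = 95.23°  ·
  (0,7): δ = 144.79°  ·
  (1,2): δ = 123.50°  ·
  (1,3): δ = 57.59°  ·
  (1,4): δ = 9.30°  ✓
  (1,5): δ = 19.61°  ✓
  (1,6): δ = 63.58°  ·
  (1,7): δ = 113.14°  ·
  (2,3): δ = 114.09°  ·
  (2,4): δ = 65.80°  ·
  (2,5): δ = 36.89°  ✓
  (2,6): δ = 7.08°  ✓
  (2,7): δ = 56.64°  ·
  (3,4): δ = 131.71°  ·
  (3,5): δ = 102.80°  ·
  (3,6): δ = 58.83°  ·
  (3,7): δ = 9.27°  ✓
  (4,5): δ = 151.09°  ·
  (4,6): δ = 107.12°  ·
  (4,7): δ = 57.56°  ·
  (5,6): δ = 136.03°  ·
  (5,7): δ = 86.47°  ·
  (6,7): δ = 130.44°  ·
antipodal pairs: 8

count = 8; pairs: (0,3), (0,4), (0,5), (1,4), (1,5), (2,5), (2,6), (3,7)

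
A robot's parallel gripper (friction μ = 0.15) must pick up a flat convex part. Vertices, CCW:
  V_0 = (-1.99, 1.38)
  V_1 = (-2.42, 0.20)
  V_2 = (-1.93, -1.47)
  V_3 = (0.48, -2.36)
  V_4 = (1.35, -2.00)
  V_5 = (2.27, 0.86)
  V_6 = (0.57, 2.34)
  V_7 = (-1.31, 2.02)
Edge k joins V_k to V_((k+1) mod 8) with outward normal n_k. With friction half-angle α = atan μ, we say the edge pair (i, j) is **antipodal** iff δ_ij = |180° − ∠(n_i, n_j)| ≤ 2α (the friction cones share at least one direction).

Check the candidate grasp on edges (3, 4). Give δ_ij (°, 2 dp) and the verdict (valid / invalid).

α = atan 0.15 = 8.53°;  2α = 17.06°
edge 3: e_3 = (+0.87, +0.36);  n_3 = (+0.3824, -0.9240)
edge 4: e_4 = (+0.92, +2.86);  n_4 = (+0.9520, -0.3062)
∠(n_3, n_4) = 49.69°
δ = |180° − 49.69°| = 130.31°
130.31° > 2α = 17.06°  →  invalid

δ = 130.31°, invalid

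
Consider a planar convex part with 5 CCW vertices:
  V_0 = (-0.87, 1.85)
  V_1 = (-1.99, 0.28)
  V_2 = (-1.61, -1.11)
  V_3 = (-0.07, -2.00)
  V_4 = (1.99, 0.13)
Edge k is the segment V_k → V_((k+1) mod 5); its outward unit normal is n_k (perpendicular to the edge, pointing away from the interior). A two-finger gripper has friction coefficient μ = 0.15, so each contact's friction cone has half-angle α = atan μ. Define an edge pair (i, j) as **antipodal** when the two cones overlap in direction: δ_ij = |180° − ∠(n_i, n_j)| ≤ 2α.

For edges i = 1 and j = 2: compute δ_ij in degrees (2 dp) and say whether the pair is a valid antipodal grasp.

α = atan 0.15 = 8.53°;  2α = 17.06°
edge 1: e_1 = (+0.38, -1.39);  n_1 = (-0.9646, -0.2637)
edge 2: e_2 = (+1.54, -0.89);  n_2 = (-0.5004, -0.8658)
∠(n_1, n_2) = 44.69°
δ = |180° − 44.69°| = 135.31°
135.31° > 2α = 17.06°  →  invalid

δ = 135.31°, invalid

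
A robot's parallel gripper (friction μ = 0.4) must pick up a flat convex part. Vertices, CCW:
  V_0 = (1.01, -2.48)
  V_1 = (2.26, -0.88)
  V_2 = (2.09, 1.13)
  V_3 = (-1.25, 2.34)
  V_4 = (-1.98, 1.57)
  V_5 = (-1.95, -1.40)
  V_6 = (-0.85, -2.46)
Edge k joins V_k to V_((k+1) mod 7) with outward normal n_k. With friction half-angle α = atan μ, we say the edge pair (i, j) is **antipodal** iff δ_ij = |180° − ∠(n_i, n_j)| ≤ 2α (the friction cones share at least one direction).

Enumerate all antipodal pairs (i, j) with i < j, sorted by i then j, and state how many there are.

α = atan 0.4 = 21.80°;  2α = 43.60°
n_0 = (+0.7880, -0.6156)
n_1 = (+0.9964, +0.0843)
n_2 = (+0.3406, +0.9402)
n_3 = (-0.7257, +0.6880)
n_4 = (-0.9999, -0.0101)
n_5 = (-0.6939, -0.7201)
n_6 = (-0.0108, -0.9999)
  (0,1): δ = 137.17°  ·
  (0,2): δ = 71.92°  ·
  (0,3): δ = 5.47°  ✓
  (0,4): δ = 38.58°  ✓
  (0,5): δ = 84.06°  ·
  (0,6): δ = 127.38°  ·
  (1,2): δ = 114.75°  ·
  (1,3): δ = 48.31°  ·
  (1,4): δ = 4.26°  ✓
  (1,5): δ = 41.23°  ✓
  (1,6): δ = 84.55°  ·
  (2,3): δ = 113.56°  ·
  (2,4): δ = 69.51°  ·
  (2,5): δ = 24.02°  ✓
  (2,6): δ = 19.30°  ✓
  (3,4): δ = 135.95°  ·
  (3,5): δ = 90.47°  ·
  (3,6): δ = 47.14°  ·
  (4,5): δ = 134.52°  ·
  (4,6): δ = 91.19°  ·
  (5,6): δ = 136.68°  ·
antipodal pairs: 6

count = 6; pairs: (0,3), (0,4), (1,4), (1,5), (2,5), (2,6)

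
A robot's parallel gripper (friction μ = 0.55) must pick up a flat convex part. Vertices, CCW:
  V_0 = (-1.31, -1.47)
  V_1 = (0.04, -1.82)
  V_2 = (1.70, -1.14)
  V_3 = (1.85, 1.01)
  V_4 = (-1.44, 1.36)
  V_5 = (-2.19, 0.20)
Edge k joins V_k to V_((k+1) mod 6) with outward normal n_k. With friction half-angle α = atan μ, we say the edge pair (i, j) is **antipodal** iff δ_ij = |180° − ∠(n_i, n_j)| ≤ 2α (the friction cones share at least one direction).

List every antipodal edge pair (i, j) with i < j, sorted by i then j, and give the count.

count = 6; pairs: (0,3), (1,3), (1,4), (2,4), (2,5), (3,5)

α = atan 0.55 = 28.81°;  2α = 57.62°
n_0 = (-0.2510, -0.9680)
n_1 = (+0.3791, -0.9254)
n_2 = (+0.9976, -0.0696)
n_3 = (+0.1058, +0.9944)
n_4 = (-0.8398, +0.5430)
n_5 = (-0.8847, -0.4662)
  (0,1): δ = 143.19°  ·
  (0,2): δ = 79.46°  ·
  (0,3): δ = 8.46°  ✓
  (0,4): δ = 71.65°  ·
  (0,5): δ = 132.32°  ·
  (1,2): δ = 116.27°  ·
  (1,3): δ = 28.35°  ✓
  (1,4): δ = 34.84°  ✓
  (1,5): δ = 95.51°  ·
  (2,3): δ = 92.08°  ·
  (2,4): δ = 28.89°  ✓
  (2,5): δ = 31.78°  ✓
  (3,4): δ = 116.81°  ·
  (3,5): δ = 56.14°  ✓
  (4,5): δ = 119.33°  ·
antipodal pairs: 6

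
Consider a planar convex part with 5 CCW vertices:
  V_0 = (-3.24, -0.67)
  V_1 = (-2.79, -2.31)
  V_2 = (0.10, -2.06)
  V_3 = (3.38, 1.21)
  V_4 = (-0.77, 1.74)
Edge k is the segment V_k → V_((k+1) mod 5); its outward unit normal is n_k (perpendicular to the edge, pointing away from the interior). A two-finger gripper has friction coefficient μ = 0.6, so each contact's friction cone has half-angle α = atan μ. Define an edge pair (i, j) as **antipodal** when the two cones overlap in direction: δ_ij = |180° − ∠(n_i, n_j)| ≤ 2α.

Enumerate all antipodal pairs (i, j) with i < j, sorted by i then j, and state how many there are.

α = atan 0.6 = 30.96°;  2α = 61.93°
n_0 = (-0.9644, -0.2646)
n_1 = (+0.0862, -0.9963)
n_2 = (+0.7060, -0.7082)
n_3 = (+0.1267, +0.9919)
n_4 = (-0.6984, +0.7157)
  (0,1): δ = 100.40°  ·
  (0,2): δ = 60.43°  ✓
  (0,3): δ = 67.38°  ·
  (0,4): δ = 118.95°  ·
  (1,2): δ = 140.03°  ·
  (1,3): δ = 12.22°  ✓
  (1,4): δ = 39.35°  ✓
  (2,3): δ = 52.19°  ✓
  (2,4): δ = 0.62°  ✓
  (3,4): δ = 128.43°  ·
antipodal pairs: 5

count = 5; pairs: (0,2), (1,3), (1,4), (2,3), (2,4)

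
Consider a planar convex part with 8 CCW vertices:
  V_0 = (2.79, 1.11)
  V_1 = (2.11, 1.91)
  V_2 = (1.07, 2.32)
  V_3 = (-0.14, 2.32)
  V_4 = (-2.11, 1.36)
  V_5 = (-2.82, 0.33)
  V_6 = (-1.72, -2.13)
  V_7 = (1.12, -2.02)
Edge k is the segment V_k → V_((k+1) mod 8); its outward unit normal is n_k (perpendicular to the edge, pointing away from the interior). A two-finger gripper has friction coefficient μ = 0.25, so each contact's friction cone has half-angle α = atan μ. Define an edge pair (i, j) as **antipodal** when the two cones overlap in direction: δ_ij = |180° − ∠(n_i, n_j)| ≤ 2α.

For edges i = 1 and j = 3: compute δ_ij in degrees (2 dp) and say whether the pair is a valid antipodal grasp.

δ = 132.50°, invalid

α = atan 0.25 = 14.04°;  2α = 28.07°
edge 1: e_1 = (-1.04, +0.41);  n_1 = (+0.3668, +0.9303)
edge 3: e_3 = (-1.97, -0.96);  n_3 = (-0.4381, +0.8989)
∠(n_1, n_3) = 47.50°
δ = |180° − 47.50°| = 132.50°
132.50° > 2α = 28.07°  →  invalid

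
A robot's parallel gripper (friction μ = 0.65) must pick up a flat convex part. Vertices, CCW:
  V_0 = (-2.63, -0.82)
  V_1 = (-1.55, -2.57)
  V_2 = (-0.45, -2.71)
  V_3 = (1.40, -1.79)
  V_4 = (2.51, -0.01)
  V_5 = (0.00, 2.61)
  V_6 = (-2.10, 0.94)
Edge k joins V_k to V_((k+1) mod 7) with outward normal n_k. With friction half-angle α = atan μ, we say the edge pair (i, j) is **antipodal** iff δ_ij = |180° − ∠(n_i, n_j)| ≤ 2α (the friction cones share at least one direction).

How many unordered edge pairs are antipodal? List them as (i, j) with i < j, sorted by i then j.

count = 9; pairs: (0,3), (0,4), (1,4), (1,5), (2,5), (2,6), (3,5), (3,6), (4,6)

α = atan 0.65 = 33.02°;  2α = 66.05°
n_0 = (-0.8510, -0.5252)
n_1 = (-0.1263, -0.9920)
n_2 = (+0.4453, -0.8954)
n_3 = (+0.8485, -0.5291)
n_4 = (+0.7221, +0.6918)
n_5 = (-0.6224, +0.7827)
n_6 = (-0.9575, +0.2883)
  (0,1): δ = 128.93°  ·
  (0,2): δ = 95.24°  ·
  (0,3): δ = 63.63°  ✓
  (0,4): δ = 12.09°  ✓
  (0,5): δ = 96.81°  ·
  (0,6): δ = 131.56°  ·
  (1,2): δ = 146.31°  ·
  (1,3): δ = 114.69°  ·
  (1,4): δ = 38.98°  ✓
  (1,5): δ = 45.75°  ✓
  (1,6): δ = 80.49°  ·
  (2,3): δ = 148.39°  ·
  (2,4): δ = 72.67°  ·
  (2,5): δ = 12.05°  ✓
  (2,6): δ = 46.80°  ✓
  (3,4): δ = 104.28°  ·
  (3,5): δ = 19.56°  ✓
  (3,6): δ = 15.19°  ✓
  (4,5): δ = 95.28°  ·
  (4,6): δ = 60.53°  ✓
  (5,6): δ = 145.25°  ·
antipodal pairs: 9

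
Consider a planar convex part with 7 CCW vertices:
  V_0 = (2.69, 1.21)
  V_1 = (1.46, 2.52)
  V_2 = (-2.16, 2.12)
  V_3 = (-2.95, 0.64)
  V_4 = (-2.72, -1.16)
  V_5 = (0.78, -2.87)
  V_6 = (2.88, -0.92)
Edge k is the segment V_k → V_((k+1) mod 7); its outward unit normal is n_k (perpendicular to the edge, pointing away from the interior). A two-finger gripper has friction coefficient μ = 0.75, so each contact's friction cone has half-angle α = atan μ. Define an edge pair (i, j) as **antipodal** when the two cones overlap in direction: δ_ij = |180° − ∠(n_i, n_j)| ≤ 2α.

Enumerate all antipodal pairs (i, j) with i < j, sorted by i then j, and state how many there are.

α = atan 0.75 = 36.87°;  2α = 73.74°
n_0 = (+0.7290, +0.6845)
n_1 = (-0.1098, +0.9940)
n_2 = (-0.8822, +0.4709)
n_3 = (-0.9919, -0.1267)
n_4 = (-0.4390, -0.8985)
n_5 = (+0.6805, -0.7328)
n_6 = (+0.9960, +0.0888)
  (0,1): δ = 126.89°  ·
  (0,2): δ = 71.29°  ✓
  (0,3): δ = 35.91°  ✓
  (0,4): δ = 20.77°  ✓
  (0,5): δ = 89.68°  ·
  (0,6): δ = 141.90°  ·
  (1,2): δ = 124.40°  ·
  (1,3): δ = 89.02°  ·
  (1,4): δ = 32.34°  ✓
  (1,5): δ = 36.57°  ✓
  (1,6): δ = 88.79°  ·
  (2,3): δ = 144.63°  ·
  (2,4): δ = 87.95°  ·
  (2,5): δ = 19.03°  ✓
  (2,6): δ = 33.19°  ✓
  (3,4): δ = 123.32°  ·
  (3,5): δ = 54.40°  ✓
  (3,6): δ = 2.18°  ✓
  (4,5): δ = 111.08°  ·
  (4,6): δ = 58.86°  ✓
  (5,6): δ = 127.78°  ·
antipodal pairs: 10

count = 10; pairs: (0,2), (0,3), (0,4), (1,4), (1,5), (2,5), (2,6), (3,5), (3,6), (4,6)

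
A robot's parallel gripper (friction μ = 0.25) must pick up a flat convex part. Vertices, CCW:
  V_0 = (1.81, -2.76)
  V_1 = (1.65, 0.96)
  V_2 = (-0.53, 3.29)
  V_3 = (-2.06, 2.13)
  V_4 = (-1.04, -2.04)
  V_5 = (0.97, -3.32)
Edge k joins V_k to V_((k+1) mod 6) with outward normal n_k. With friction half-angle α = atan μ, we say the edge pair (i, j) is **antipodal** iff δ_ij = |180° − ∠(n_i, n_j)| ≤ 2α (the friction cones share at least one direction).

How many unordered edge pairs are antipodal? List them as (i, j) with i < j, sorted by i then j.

count = 3; pairs: (0,3), (1,4), (2,5)

α = atan 0.25 = 14.04°;  2α = 28.07°
n_0 = (+0.9991, +0.0430)
n_1 = (+0.7302, +0.6832)
n_2 = (-0.6042, +0.7969)
n_3 = (-0.9714, -0.2376)
n_4 = (-0.5371, -0.8435)
n_5 = (+0.5547, -0.8321)
  (0,1): δ = 139.37°  ·
  (0,2): δ = 55.29°  ·
  (0,3): δ = 11.28°  ✓
  (0,4): δ = 55.05°  ·
  (0,5): δ = 121.23°  ·
  (1,2): δ = 95.93°  ·
  (1,3): δ = 29.35°  ·
  (1,4): δ = 14.42°  ✓
  (1,5): δ = 80.59°  ·
  (2,3): δ = 113.42°  ·
  (2,4): δ = 69.66°  ·
  (2,5): δ = 3.48°  ✓
  (3,4): δ = 136.23°  ·
  (3,5): δ = 70.05°  ·
  (4,5): δ = 113.82°  ·
antipodal pairs: 3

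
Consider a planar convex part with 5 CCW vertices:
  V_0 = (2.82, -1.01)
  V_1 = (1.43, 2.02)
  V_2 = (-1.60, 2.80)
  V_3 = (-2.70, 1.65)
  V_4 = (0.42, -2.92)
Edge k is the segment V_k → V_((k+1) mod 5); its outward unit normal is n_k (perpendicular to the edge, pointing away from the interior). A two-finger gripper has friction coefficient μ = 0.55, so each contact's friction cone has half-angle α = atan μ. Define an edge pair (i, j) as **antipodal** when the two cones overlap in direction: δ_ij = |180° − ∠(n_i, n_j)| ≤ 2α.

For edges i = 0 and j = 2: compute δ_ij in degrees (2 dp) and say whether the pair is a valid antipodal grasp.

δ = 68.37°, invalid

α = atan 0.55 = 28.81°;  2α = 57.62°
edge 0: e_0 = (-1.39, +3.03);  n_0 = (+0.9089, +0.4170)
edge 2: e_2 = (-1.10, -1.15);  n_2 = (-0.7226, +0.6912)
∠(n_0, n_2) = 111.63°
δ = |180° − 111.63°| = 68.37°
68.37° > 2α = 57.62°  →  invalid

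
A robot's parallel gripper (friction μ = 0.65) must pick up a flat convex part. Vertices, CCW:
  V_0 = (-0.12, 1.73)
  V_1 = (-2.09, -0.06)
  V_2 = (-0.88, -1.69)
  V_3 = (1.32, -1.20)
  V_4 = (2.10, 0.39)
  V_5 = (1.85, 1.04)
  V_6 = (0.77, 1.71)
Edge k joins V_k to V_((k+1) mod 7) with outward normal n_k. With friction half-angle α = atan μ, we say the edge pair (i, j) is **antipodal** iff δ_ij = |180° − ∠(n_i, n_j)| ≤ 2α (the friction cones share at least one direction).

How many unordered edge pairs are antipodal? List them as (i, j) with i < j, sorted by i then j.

count = 9; pairs: (0,2), (0,3), (1,3), (1,4), (1,5), (1,6), (2,5), (2,6), (3,6)

α = atan 0.65 = 33.02°;  2α = 66.05°
n_0 = (-0.6725, +0.7401)
n_1 = (-0.8029, -0.5961)
n_2 = (+0.2174, -0.9761)
n_3 = (+0.8978, -0.4404)
n_4 = (+0.9333, +0.3590)
n_5 = (+0.5272, +0.8498)
n_6 = (+0.0225, +0.9997)
  (0,1): δ = 95.67°  ·
  (0,2): δ = 29.70°  ✓
  (0,3): δ = 21.61°  ✓
  (0,4): δ = 68.78°  ·
  (0,5): δ = 105.93°  ·
  (0,6): δ = 136.45°  ·
  (1,2): δ = 114.03°  ·
  (1,3): δ = 62.72°  ✓
  (1,4): δ = 15.55°  ✓
  (1,5): δ = 21.60°  ✓
  (1,6): δ = 52.13°  ✓
  (2,3): δ = 128.69°  ·
  (2,4): δ = 81.52°  ·
  (2,5): δ = 44.37°  ✓
  (2,6): δ = 13.84°  ✓
  (3,4): δ = 132.83°  ·
  (3,5): δ = 95.68°  ·
  (3,6): δ = 65.16°  ✓
  (4,5): δ = 142.85°  ·
  (4,6): δ = 112.32°  ·
  (5,6): δ = 149.47°  ·
antipodal pairs: 9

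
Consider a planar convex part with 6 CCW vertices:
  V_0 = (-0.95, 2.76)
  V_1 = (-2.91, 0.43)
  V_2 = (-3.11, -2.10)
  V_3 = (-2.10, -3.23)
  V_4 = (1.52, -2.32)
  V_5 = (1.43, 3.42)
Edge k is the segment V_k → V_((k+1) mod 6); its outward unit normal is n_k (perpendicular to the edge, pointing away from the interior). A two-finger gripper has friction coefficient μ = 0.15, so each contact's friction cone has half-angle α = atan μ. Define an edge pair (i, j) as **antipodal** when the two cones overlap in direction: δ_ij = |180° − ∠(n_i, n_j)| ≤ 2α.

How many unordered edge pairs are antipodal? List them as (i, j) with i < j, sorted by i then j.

count = 2; pairs: (1,4), (3,5)

α = atan 0.15 = 8.53°;  2α = 17.06°
n_0 = (-0.7653, +0.6437)
n_1 = (-0.9969, +0.0788)
n_2 = (-0.7456, -0.6664)
n_3 = (+0.2438, -0.9698)
n_4 = (+0.9999, +0.0157)
n_5 = (-0.2672, +0.9636)
  (0,1): δ = 144.45°  ·
  (0,2): δ = 98.14°  ·
  (0,3): δ = 35.82°  ·
  (0,4): δ = 40.97°  ·
  (0,5): δ = 145.57°  ·
  (1,2): δ = 133.69°  ·
  (1,3): δ = 71.37°  ·
  (1,4): δ = 5.42°  ✓
  (1,5): δ = 110.02°  ·
  (2,3): δ = 117.68°  ·
  (2,4): δ = 40.89°  ·
  (2,5): δ = 63.71°  ·
  (3,4): δ = 103.21°  ·
  (3,5): δ = 1.39°  ✓
  (4,5): δ = 75.40°  ·
antipodal pairs: 2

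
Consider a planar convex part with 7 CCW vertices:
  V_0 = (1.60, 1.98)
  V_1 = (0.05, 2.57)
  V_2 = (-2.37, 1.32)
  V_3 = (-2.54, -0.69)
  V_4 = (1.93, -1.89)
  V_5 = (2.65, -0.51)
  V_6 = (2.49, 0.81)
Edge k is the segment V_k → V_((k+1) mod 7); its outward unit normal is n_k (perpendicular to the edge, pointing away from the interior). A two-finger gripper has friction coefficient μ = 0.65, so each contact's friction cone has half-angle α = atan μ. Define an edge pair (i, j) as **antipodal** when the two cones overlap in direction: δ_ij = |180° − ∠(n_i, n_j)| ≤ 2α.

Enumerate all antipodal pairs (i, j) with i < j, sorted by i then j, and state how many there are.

α = atan 0.65 = 33.02°;  2α = 66.05°
n_0 = (+0.3557, +0.9346)
n_1 = (-0.4589, +0.8885)
n_2 = (-0.9964, +0.0843)
n_3 = (-0.2593, -0.9658)
n_4 = (+0.8866, -0.4626)
n_5 = (+0.9927, +0.1203)
n_6 = (+0.7959, +0.6054)
  (0,1): δ = 131.84°  ·
  (0,2): δ = 74.00°  ·
  (0,3): δ = 5.81°  ✓
  (0,4): δ = 83.29°  ·
  (0,5): δ = 117.75°  ·
  (0,6): δ = 148.10°  ·
  (1,2): δ = 122.15°  ·
  (1,3): δ = 42.34°  ✓
  (1,4): δ = 35.13°  ✓
  (1,5): δ = 69.59°  ·
  (1,6): δ = 99.94°  ·
  (2,3): δ = 100.19°  ·
  (2,4): δ = 22.72°  ✓
  (2,5): δ = 11.75°  ✓
  (2,6): δ = 42.09°  ✓
  (3,4): δ = 102.53°  ·
  (3,5): δ = 68.06°  ·
  (3,6): δ = 37.71°  ✓
  (4,5): δ = 145.54°  ·
  (4,6): δ = 115.19°  ·
  (5,6): δ = 149.65°  ·
antipodal pairs: 7

count = 7; pairs: (0,3), (1,3), (1,4), (2,4), (2,5), (2,6), (3,6)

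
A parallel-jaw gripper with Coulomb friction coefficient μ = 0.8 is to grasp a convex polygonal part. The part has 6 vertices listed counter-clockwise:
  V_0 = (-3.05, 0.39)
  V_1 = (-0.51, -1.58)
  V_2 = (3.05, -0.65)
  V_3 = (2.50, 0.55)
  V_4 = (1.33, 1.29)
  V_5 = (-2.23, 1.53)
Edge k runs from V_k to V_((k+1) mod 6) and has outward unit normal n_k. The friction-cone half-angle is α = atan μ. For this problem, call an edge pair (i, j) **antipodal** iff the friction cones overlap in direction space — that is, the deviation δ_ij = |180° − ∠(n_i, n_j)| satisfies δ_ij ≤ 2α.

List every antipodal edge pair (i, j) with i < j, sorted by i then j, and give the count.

α = atan 0.8 = 38.66°;  2α = 77.32°
n_0 = (-0.6129, -0.7902)
n_1 = (+0.2528, -0.9675)
n_2 = (+0.9091, +0.4167)
n_3 = (+0.5345, +0.8451)
n_4 = (+0.0673, +0.9977)
n_5 = (-0.8118, +0.5839)
  (0,1): δ = 127.56°  ·
  (0,2): δ = 27.58°  ✓
  (0,3): δ = 5.48°  ✓
  (0,4): δ = 33.94°  ✓
  (0,5): δ = 92.07°  ·
  (1,2): δ = 80.02°  ·
  (1,3): δ = 46.95°  ✓
  (1,4): δ = 18.50°  ✓
  (1,5): δ = 39.63°  ✓
  (2,3): δ = 146.94°  ·
  (2,4): δ = 118.48°  ·
  (2,5): δ = 60.35°  ✓
  (3,4): δ = 151.54°  ·
  (3,5): δ = 93.41°  ·
  (4,5): δ = 121.87°  ·
antipodal pairs: 7

count = 7; pairs: (0,2), (0,3), (0,4), (1,3), (1,4), (1,5), (2,5)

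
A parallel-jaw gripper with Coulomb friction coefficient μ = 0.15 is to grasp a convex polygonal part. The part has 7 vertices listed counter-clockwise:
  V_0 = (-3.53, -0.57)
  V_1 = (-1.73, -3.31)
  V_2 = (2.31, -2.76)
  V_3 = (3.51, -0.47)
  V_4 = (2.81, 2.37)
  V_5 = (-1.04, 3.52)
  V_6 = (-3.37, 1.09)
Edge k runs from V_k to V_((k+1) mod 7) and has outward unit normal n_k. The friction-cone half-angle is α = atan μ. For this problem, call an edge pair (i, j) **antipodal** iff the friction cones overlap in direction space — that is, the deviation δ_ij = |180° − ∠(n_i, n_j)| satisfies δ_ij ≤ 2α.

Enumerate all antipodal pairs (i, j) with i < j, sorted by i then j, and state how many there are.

α = atan 0.15 = 8.53°;  2α = 17.06°
n_0 = (-0.8358, -0.5491)
n_1 = (+0.1349, -0.9909)
n_2 = (+0.8858, -0.4642)
n_3 = (+0.9709, +0.2393)
n_4 = (+0.2862, +0.9582)
n_5 = (-0.7218, +0.6921)
n_6 = (-0.9954, +0.0959)
  (0,1): δ = 115.55°  ·
  (0,2): δ = 60.96°  ·
  (0,3): δ = 19.46°  ·
  (0,4): δ = 40.07°  ·
  (0,5): δ = 102.90°  ·
  (0,6): δ = 141.19°  ·
  (1,2): δ = 125.41°  ·
  (1,3): δ = 83.91°  ·
  (1,4): δ = 24.38°  ·
  (1,5): δ = 38.45°  ·
  (1,6): δ = 76.74°  ·
  (2,3): δ = 138.50°  ·
  (2,4): δ = 78.98°  ·
  (2,5): δ = 16.14°  ✓
  (2,6): δ = 22.15°  ·
  (3,4): δ = 120.48°  ·
  (3,5): δ = 57.64°  ·
  (3,6): δ = 19.35°  ·
  (4,5): δ = 117.17°  ·
  (4,6): δ = 78.87°  ·
  (5,6): δ = 141.71°  ·
antipodal pairs: 1

count = 1; pairs: (2,5)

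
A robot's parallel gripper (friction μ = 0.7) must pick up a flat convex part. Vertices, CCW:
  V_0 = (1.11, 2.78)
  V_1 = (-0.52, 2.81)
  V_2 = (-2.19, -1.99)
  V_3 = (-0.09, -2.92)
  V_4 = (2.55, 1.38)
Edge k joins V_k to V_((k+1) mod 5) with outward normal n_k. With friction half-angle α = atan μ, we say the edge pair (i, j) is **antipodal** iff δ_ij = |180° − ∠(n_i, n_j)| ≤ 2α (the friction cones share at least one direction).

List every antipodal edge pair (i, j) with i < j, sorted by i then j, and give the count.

count = 5; pairs: (0,2), (0,3), (1,3), (1,4), (2,4)

α = atan 0.7 = 34.99°;  2α = 69.98°
n_0 = (+0.0184, +0.9998)
n_1 = (-0.9445, +0.3286)
n_2 = (-0.4049, -0.9143)
n_3 = (+0.8522, -0.5232)
n_4 = (+0.6971, +0.7170)
  (0,1): δ = 108.13°  ·
  (0,2): δ = 22.83°  ✓
  (0,3): δ = 59.51°  ✓
  (0,4): δ = 136.86°  ·
  (1,2): δ = 94.70°  ·
  (1,3): δ = 12.36°  ✓
  (1,4): δ = 64.99°  ✓
  (2,3): δ = 97.66°  ·
  (2,4): δ = 20.31°  ✓
  (3,4): δ = 102.65°  ·
antipodal pairs: 5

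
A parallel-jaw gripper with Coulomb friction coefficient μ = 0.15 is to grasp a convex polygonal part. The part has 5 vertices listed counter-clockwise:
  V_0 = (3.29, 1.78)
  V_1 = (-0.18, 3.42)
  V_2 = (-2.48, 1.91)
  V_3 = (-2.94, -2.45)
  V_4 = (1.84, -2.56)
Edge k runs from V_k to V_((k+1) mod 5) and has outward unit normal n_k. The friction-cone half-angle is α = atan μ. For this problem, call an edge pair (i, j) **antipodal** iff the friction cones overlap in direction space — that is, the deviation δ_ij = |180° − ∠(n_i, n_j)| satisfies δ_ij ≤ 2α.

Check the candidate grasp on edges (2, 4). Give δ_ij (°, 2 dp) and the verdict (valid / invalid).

δ = 12.45°, valid

α = atan 0.15 = 8.53°;  2α = 17.06°
edge 2: e_2 = (-0.46, -4.36);  n_2 = (-0.9945, +0.1049)
edge 4: e_4 = (+1.45, +4.34);  n_4 = (+0.9485, -0.3169)
∠(n_2, n_4) = 167.55°
δ = |180° − 167.55°| = 12.45°
12.45° ≤ 2α = 17.06°  →  valid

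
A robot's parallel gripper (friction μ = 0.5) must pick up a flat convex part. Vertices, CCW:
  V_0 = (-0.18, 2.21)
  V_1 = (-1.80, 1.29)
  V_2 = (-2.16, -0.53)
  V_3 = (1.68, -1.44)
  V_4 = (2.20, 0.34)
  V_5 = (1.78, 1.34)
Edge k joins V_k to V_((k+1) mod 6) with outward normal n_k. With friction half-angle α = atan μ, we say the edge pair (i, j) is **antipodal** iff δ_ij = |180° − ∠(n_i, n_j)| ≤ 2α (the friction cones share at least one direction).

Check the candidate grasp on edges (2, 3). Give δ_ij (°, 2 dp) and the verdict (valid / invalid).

δ = 92.95°, invalid

α = atan 0.5 = 26.57°;  2α = 53.13°
edge 2: e_2 = (+3.84, -0.91);  n_2 = (-0.2306, -0.9731)
edge 3: e_3 = (+0.52, +1.78);  n_3 = (+0.9599, -0.2804)
∠(n_2, n_3) = 87.05°
δ = |180° − 87.05°| = 92.95°
92.95° > 2α = 53.13°  →  invalid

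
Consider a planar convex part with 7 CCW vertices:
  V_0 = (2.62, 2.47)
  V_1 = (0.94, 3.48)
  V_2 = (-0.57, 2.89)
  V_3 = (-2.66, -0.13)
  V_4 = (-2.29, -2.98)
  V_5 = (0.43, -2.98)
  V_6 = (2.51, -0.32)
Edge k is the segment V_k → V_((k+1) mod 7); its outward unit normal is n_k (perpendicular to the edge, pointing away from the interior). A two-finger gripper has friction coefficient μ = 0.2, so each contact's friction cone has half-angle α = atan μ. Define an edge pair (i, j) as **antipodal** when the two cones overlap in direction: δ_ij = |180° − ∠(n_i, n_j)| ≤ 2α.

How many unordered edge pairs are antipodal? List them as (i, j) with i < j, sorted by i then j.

count = 3; pairs: (1,4), (2,5), (3,6)

α = atan 0.2 = 11.31°;  2α = 22.62°
n_0 = (+0.5152, +0.8570)
n_1 = (-0.3639, +0.9314)
n_2 = (-0.8223, +0.5691)
n_3 = (-0.9917, -0.1287)
n_4 = (+0.0000, -1.0000)
n_5 = (+0.7878, -0.6160)
n_6 = (+0.9992, -0.0394)
  (0,1): δ = 127.64°  ·
  (0,2): δ = 93.67°  ·
  (0,3): δ = 51.59°  ·
  (0,4): δ = 31.01°  ·
  (0,5): δ = 82.99°  ·
  (0,6): δ = 118.76°  ·
  (1,2): δ = 146.03°  ·
  (1,3): δ = 103.94°  ·
  (1,4): δ = 21.34°  ✓
  (1,5): δ = 30.63°  ·
  (1,6): δ = 66.40°  ·
  (2,3): δ = 137.92°  ·
  (2,4): δ = 55.31°  ·
  (2,5): δ = 3.34°  ✓
  (2,6): δ = 32.43°  ·
  (3,4): δ = 97.40°  ·
  (3,5): δ = 45.42°  ·
  (3,6): δ = 9.65°  ✓
  (4,5): δ = 128.02°  ·
  (4,6): δ = 92.26°  ·
  (5,6): δ = 144.23°  ·
antipodal pairs: 3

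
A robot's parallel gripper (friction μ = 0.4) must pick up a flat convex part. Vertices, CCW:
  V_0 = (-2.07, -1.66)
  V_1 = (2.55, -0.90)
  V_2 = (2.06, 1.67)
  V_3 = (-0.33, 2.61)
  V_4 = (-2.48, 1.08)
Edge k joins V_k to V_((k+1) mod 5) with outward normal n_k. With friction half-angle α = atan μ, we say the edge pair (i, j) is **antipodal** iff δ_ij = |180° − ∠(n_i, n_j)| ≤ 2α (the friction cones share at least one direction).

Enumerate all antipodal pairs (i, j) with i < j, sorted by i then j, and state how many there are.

α = atan 0.4 = 21.80°;  2α = 43.60°
n_0 = (+0.1623, -0.9867)
n_1 = (+0.9823, +0.1873)
n_2 = (+0.3660, +0.9306)
n_3 = (-0.5798, +0.8148)
n_4 = (-0.9890, -0.1480)
  (0,1): δ = 88.55°  ·
  (0,2): δ = 30.81°  ✓
  (0,3): δ = 26.10°  ✓
  (0,4): δ = 89.17°  ·
  (1,2): δ = 122.26°  ·
  (1,3): δ = 65.36°  ·
  (1,4): δ = 2.28°  ✓
  (2,3): δ = 123.09°  ·
  (2,4): δ = 60.02°  ·
  (3,4): δ = 116.93°  ·
antipodal pairs: 3

count = 3; pairs: (0,2), (0,3), (1,4)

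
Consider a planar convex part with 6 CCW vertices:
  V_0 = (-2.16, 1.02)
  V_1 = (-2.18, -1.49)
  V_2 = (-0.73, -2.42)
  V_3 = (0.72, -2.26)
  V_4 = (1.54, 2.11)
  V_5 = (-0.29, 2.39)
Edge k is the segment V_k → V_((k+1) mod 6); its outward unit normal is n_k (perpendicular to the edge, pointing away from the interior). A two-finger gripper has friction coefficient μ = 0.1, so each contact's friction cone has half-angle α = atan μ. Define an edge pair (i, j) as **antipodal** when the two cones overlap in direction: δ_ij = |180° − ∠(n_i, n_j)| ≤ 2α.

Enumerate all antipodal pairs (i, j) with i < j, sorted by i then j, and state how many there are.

count = 1; pairs: (0,3)

α = atan 0.1 = 5.71°;  2α = 11.42°
n_0 = (-1.0000, +0.0080)
n_1 = (-0.5399, -0.8417)
n_2 = (+0.1097, -0.9940)
n_3 = (+0.9828, -0.1844)
n_4 = (+0.1512, +0.9885)
n_5 = (-0.5910, +0.8067)
  (0,1): δ = 122.22°  ·
  (0,2): δ = 83.25°  ·
  (0,3): δ = 10.17°  ✓
  (0,4): δ = 81.76°  ·
  (0,5): δ = 126.68°  ·
  (1,2): δ = 141.03°  ·
  (1,3): δ = 67.95°  ·
  (1,4): δ = 23.98°  ·
  (1,5): δ = 68.90°  ·
  (2,3): δ = 106.92°  ·
  (2,4): δ = 15.00°  ·
  (2,5): δ = 29.93°  ·
  (3,4): δ = 88.07°  ·
  (3,5): δ = 43.15°  ·
  (4,5): δ = 135.07°  ·
antipodal pairs: 1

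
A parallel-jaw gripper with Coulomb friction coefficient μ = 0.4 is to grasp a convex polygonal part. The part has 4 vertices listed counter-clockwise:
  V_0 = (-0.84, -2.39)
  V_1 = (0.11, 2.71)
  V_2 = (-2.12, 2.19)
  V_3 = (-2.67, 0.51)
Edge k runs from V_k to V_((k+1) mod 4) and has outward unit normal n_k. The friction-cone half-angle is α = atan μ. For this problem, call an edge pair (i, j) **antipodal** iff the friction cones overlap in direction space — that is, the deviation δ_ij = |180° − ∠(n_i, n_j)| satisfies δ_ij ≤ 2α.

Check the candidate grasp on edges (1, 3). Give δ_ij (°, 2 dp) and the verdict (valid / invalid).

α = atan 0.4 = 21.80°;  2α = 43.60°
edge 1: e_1 = (-2.23, -0.52);  n_1 = (-0.2271, +0.9739)
edge 3: e_3 = (+1.83, -2.90);  n_3 = (-0.8457, -0.5337)
∠(n_1, n_3) = 109.13°
δ = |180° − 109.13°| = 70.87°
70.87° > 2α = 43.60°  →  invalid

δ = 70.87°, invalid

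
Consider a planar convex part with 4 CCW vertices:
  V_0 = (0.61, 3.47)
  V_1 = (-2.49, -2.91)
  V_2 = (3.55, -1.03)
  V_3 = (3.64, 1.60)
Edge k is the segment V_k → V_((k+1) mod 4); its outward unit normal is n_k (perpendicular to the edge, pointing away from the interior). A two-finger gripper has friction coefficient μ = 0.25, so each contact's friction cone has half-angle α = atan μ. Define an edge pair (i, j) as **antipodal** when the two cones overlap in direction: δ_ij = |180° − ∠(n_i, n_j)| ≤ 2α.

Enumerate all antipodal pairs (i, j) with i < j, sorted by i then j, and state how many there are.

count = 1; pairs: (0,2)

α = atan 0.25 = 14.04°;  2α = 28.07°
n_0 = (-0.8994, +0.4370)
n_1 = (+0.2972, -0.9548)
n_2 = (+0.9994, -0.0342)
n_3 = (+0.5252, +0.8510)
  (0,1): δ = 46.80°  ·
  (0,2): δ = 23.95°  ✓
  (0,3): δ = 84.23°  ·
  (1,2): δ = 109.25°  ·
  (1,3): δ = 48.97°  ·
  (2,3): δ = 119.72°  ·
antipodal pairs: 1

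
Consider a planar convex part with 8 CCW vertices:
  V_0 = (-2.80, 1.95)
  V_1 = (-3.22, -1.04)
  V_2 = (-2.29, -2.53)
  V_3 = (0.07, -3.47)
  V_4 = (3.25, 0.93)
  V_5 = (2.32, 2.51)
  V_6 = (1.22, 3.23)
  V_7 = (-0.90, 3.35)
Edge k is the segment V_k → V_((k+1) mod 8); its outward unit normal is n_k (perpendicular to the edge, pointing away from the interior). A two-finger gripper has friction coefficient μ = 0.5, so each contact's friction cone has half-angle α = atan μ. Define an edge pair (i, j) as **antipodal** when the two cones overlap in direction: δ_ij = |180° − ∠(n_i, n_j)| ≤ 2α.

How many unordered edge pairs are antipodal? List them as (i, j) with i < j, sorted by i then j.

count = 8; pairs: (0,3), (0,4), (1,4), (1,5), (2,4), (2,5), (2,6), (3,7)

α = atan 0.5 = 26.57°;  2α = 53.13°
n_0 = (-0.9903, +0.1391)
n_1 = (-0.8483, -0.5295)
n_2 = (-0.3700, -0.9290)
n_3 = (+0.8105, -0.5858)
n_4 = (+0.8618, +0.5073)
n_5 = (+0.5477, +0.8367)
n_6 = (+0.0565, +0.9984)
n_7 = (-0.5932, +0.8051)
  (0,1): δ = 140.03°  ·
  (0,2): δ = 103.72°  ·
  (0,3): δ = 27.86°  ✓
  (0,4): δ = 38.48°  ✓
  (0,5): δ = 64.79°  ·
  (0,6): δ = 94.76°  ·
  (0,7): δ = 134.38°  ·
  (1,2): δ = 143.69°  ·
  (1,3): δ = 67.83°  ·
  (1,4): δ = 1.49°  ✓
  (1,5): δ = 24.82°  ✓
  (1,6): δ = 54.79°  ·
  (1,7): δ = 94.41°  ·
  (2,3): δ = 104.14°  ·
  (2,4): δ = 37.80°  ✓
  (2,5): δ = 11.49°  ✓
  (2,6): δ = 18.48°  ✓
  (2,7): δ = 58.10°  ·
  (3,4): δ = 113.66°  ·
  (3,5): δ = 87.35°  ·
  (3,6): δ = 57.38°  ·
  (3,7): δ = 17.76°  ✓
  (4,5): δ = 153.69°  ·
  (4,6): δ = 123.72°  ·
  (4,7): δ = 84.10°  ·
  (5,6): δ = 150.03°  ·
  (5,7): δ = 110.41°  ·
  (6,7): δ = 140.38°  ·
antipodal pairs: 8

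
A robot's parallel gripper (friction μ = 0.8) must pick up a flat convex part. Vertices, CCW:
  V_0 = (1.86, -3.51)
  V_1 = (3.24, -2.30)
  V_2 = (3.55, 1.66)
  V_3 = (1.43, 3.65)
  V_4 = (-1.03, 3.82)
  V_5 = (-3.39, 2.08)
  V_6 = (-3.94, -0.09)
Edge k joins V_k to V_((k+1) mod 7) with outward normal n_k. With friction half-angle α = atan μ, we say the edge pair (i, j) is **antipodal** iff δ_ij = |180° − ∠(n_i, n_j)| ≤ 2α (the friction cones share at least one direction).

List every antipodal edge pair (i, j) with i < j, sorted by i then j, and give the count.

α = atan 0.8 = 38.66°;  2α = 77.32°
n_0 = (+0.6593, -0.7519)
n_1 = (+0.9969, -0.0780)
n_2 = (+0.6844, +0.7291)
n_3 = (+0.0689, +0.9976)
n_4 = (-0.5934, +0.8049)
n_5 = (-0.9693, +0.2457)
n_6 = (-0.5079, -0.8614)
  (0,1): δ = 135.72°  ·
  (0,2): δ = 84.43°  ·
  (0,3): δ = 45.20°  ✓
  (0,4): δ = 4.84°  ✓
  (0,5): δ = 34.53°  ✓
  (0,6): δ = 108.23°  ·
  (1,2): δ = 128.71°  ·
  (1,3): δ = 89.48°  ·
  (1,4): δ = 49.12°  ✓
  (1,5): δ = 9.75°  ✓
  (1,6): δ = 63.95°  ✓
  (2,3): δ = 140.76°  ·
  (2,4): δ = 100.41°  ·
  (2,5): δ = 61.03°  ✓
  (2,6): δ = 12.66°  ✓
  (3,4): δ = 139.65°  ·
  (3,5): δ = 100.27°  ·
  (3,6): δ = 26.57°  ✓
  (4,5): δ = 140.62°  ·
  (4,6): δ = 66.93°  ✓
  (5,6): δ = 106.30°  ·
antipodal pairs: 10

count = 10; pairs: (0,3), (0,4), (0,5), (1,4), (1,5), (1,6), (2,5), (2,6), (3,6), (4,6)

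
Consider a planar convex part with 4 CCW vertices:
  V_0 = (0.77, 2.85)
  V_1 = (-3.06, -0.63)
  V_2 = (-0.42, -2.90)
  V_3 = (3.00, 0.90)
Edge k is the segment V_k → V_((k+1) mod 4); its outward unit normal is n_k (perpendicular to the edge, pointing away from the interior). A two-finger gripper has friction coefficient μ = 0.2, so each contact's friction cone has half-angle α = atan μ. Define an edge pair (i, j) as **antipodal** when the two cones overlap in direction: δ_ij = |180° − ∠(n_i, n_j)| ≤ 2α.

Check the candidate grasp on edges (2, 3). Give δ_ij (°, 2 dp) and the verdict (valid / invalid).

δ = 89.18°, invalid

α = atan 0.2 = 11.31°;  2α = 22.62°
edge 2: e_2 = (+3.42, +3.80);  n_2 = (+0.7433, -0.6690)
edge 3: e_3 = (-2.23, +1.95);  n_3 = (+0.6583, +0.7528)
∠(n_2, n_3) = 90.82°
δ = |180° − 90.82°| = 89.18°
89.18° > 2α = 22.62°  →  invalid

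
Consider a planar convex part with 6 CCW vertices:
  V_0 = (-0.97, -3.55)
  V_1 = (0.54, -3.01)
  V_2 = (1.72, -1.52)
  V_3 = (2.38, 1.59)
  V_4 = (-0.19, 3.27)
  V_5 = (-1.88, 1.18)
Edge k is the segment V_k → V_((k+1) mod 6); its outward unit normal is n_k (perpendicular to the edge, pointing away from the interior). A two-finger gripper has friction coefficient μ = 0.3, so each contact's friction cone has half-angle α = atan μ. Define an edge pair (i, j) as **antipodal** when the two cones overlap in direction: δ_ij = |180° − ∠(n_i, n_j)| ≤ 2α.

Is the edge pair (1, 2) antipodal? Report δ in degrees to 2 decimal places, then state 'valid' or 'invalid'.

δ = 153.60°, invalid

α = atan 0.3 = 16.70°;  2α = 33.40°
edge 1: e_1 = (+1.18, +1.49);  n_1 = (+0.7839, -0.6208)
edge 2: e_2 = (+0.66, +3.11);  n_2 = (+0.9782, -0.2076)
∠(n_1, n_2) = 26.40°
δ = |180° − 26.40°| = 153.60°
153.60° > 2α = 33.40°  →  invalid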